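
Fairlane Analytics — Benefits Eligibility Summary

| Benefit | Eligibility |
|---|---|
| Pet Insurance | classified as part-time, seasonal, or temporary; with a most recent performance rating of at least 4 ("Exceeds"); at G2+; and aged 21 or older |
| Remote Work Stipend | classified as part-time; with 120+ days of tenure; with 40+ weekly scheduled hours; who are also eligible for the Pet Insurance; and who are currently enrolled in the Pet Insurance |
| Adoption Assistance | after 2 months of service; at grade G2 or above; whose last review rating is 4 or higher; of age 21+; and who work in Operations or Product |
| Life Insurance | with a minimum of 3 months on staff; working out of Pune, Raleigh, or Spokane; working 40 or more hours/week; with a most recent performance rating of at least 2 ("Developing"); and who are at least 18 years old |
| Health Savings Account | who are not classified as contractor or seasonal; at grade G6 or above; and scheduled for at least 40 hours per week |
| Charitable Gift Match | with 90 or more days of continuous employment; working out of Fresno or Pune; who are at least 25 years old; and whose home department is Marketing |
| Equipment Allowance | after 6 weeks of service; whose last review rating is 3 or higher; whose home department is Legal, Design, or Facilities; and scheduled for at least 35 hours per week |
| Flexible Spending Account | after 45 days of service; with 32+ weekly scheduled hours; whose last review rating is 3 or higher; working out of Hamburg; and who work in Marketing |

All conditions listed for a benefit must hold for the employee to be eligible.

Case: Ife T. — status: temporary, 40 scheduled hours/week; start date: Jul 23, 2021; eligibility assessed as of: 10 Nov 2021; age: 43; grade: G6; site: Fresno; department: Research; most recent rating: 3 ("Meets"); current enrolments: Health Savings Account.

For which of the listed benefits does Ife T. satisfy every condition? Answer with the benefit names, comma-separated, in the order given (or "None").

Service from Jul 23, 2021 to 10 Nov 2021: 110 days.
Pet Insurance — status temporary ✓; rating 3 < 4 ✗ → not eligible.
Remote Work Stipend — status temporary ✗ (requires part-time) → not eligible.
Adoption Assistance — service 110 days ≥ 2 months (≈60 days) ✓; grade G6 ≥ G2 ✓; rating 3 < 4 ✗ → not eligible.
Life Insurance — service 110 days ≥ 3 months (≈90 days) ✓; site Fresno ✗ (not Pune, Raleigh, or Spokane) → not eligible.
Health Savings Account — status temporary ✓ (not excluded); grade G6 ≥ G6 ✓; 40 hrs/wk ≥ 40 ✓ → eligible.
Charitable Gift Match — service 110 days ≥ 90 days ✓; site Fresno ✓; age 43 ≥ 25 ✓; dept Research ✗ → not eligible.
Equipment Allowance — service 110 days ≥ 6 weeks (≈42 days) ✓; rating 3 ≥ 3 ✓; dept Research ✗ → not eligible.
Flexible Spending Account — service 110 days ≥ 45 days ✓; 40 hrs/wk ≥ 32 ✓; rating 3 ≥ 3 ✓; site Fresno ✗ (not Hamburg) → not eligible.

Health Savings Account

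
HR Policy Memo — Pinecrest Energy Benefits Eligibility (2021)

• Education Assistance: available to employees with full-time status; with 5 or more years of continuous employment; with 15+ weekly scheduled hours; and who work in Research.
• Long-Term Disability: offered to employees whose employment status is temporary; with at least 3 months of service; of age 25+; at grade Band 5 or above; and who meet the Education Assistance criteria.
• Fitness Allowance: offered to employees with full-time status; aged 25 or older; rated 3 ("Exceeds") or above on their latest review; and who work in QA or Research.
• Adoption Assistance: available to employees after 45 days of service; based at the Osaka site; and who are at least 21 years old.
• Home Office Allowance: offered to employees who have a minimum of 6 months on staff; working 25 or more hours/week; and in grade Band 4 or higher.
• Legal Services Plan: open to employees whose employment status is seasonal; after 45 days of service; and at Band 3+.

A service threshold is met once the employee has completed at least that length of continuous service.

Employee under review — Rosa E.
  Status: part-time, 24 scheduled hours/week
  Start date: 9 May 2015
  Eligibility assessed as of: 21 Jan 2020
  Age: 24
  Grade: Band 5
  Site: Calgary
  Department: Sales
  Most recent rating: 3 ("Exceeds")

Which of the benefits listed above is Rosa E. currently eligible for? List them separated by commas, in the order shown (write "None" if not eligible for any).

Service from 9 May 2015 to 21 Jan 2020: 1718 days.
Education Assistance — status part-time ✗ (requires full-time) → not eligible.
Long-Term Disability — status part-time ✗ (requires temporary) → not eligible.
Fitness Allowance — status part-time ✗ (requires full-time) → not eligible.
Adoption Assistance — service 1718 days ≥ 45 days ✓; site Calgary ✗ (not Osaka) → not eligible.
Home Office Allowance — service 1718 days ≥ 6 months (≈180 days) ✓; 24 hrs/wk < 25 ✗ → not eligible.
Legal Services Plan — status part-time ✗ (requires seasonal) → not eligible.

None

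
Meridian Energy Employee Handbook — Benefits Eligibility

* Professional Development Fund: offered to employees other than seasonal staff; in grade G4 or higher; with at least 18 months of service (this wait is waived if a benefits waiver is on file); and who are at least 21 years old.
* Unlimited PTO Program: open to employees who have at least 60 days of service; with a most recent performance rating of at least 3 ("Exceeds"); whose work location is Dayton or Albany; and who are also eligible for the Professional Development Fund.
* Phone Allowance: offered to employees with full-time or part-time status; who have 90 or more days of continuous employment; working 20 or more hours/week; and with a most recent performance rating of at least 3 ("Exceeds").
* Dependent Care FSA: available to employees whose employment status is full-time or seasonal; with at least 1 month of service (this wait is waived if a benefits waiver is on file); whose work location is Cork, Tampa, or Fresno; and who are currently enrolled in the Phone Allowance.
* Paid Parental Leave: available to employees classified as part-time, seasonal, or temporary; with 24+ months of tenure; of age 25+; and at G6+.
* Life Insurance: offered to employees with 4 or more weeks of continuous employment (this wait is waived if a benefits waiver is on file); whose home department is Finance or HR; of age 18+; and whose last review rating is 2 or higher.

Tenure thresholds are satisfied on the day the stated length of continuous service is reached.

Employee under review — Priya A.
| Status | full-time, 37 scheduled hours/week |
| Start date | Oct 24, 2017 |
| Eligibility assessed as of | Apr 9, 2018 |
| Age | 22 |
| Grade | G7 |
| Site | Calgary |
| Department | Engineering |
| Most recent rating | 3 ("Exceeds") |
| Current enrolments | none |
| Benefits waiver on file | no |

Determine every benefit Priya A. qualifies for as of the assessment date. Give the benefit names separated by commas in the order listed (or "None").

Phone Allowance

Service from Oct 24, 2017 to Apr 9, 2018: 167 days.
Professional Development Fund — status full-time ✓ (not excluded); grade G7 ≥ G4 ✓; no waiver, service 167 days < 18 months (≈540 days) ✗ → not eligible.
Unlimited PTO Program — service 167 days ≥ 60 days ✓; rating 3 ≥ 3 ✓; site Calgary ✗ (not Dayton or Albany) → not eligible.
Phone Allowance — status full-time ✓; service 167 days ≥ 90 days ✓; 37 hrs/wk ≥ 20 ✓; rating 3 ≥ 3 ✓ → eligible.
Dependent Care FSA — status full-time ✓; no waiver, service 167 days ≥ 1 month (≈30 days) ✓; site Calgary ✗ (not Cork, Tampa, or Fresno) → not eligible.
Paid Parental Leave — status full-time ✗ (requires part-time, seasonal, or temporary) → not eligible.
Life Insurance — no waiver, service 167 days ≥ 4 weeks (≈28 days) ✓; dept Engineering ✗ → not eligible.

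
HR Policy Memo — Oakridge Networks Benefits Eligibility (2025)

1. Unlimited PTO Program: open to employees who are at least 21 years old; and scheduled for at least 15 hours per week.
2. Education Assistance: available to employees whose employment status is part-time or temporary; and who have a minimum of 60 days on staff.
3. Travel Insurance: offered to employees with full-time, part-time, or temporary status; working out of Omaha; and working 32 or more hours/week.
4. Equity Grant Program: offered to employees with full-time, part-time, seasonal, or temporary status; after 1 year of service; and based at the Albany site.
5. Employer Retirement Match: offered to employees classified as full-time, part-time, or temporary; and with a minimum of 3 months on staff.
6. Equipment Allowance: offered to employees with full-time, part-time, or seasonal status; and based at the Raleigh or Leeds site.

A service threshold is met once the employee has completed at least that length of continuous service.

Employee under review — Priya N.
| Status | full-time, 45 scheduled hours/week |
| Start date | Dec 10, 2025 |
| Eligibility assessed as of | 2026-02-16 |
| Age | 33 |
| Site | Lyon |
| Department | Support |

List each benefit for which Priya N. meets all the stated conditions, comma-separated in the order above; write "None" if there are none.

Unlimited PTO Program

Service from Dec 10, 2025 to 2026-02-16: 68 days.
Unlimited PTO Program — age 33 ≥ 21 ✓; 45 hrs/wk ≥ 15 ✓ → eligible.
Education Assistance — status full-time ✗ (requires part-time or temporary) → not eligible.
Travel Insurance — status full-time ✓; site Lyon ✗ (not Omaha) → not eligible.
Equity Grant Program — status full-time ✓; service 68 days < 1 year (≈365 days) ✗ → not eligible.
Employer Retirement Match — status full-time ✓; service 68 days < 3 months (≈90 days) ✗ → not eligible.
Equipment Allowance — status full-time ✓; site Lyon ✗ (not Raleigh or Leeds) → not eligible.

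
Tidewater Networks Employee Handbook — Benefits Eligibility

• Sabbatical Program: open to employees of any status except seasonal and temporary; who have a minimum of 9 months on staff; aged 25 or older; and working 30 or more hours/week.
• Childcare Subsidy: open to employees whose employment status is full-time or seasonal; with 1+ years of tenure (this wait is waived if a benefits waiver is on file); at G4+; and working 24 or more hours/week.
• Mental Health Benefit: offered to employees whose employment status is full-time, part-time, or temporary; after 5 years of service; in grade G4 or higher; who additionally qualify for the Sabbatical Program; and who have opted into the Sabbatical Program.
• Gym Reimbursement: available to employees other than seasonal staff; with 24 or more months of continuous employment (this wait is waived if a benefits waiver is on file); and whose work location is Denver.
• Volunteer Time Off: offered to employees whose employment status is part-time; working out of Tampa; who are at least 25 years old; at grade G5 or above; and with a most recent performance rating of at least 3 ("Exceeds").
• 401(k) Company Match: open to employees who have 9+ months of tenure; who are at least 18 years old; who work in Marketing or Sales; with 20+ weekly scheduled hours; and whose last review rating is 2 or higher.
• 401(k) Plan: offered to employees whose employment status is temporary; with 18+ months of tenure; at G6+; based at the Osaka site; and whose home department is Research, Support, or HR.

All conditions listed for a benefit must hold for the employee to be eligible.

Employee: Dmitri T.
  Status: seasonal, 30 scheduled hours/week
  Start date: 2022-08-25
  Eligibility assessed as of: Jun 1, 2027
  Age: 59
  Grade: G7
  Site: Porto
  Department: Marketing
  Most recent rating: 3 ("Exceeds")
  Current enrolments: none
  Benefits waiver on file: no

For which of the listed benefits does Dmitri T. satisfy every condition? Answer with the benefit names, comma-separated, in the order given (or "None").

Childcare Subsidy, 401(k) Company Match

Service from 2022-08-25 to Jun 1, 2027: 1741 days.
Sabbatical Program — status seasonal ✗ (excluded) → not eligible.
Childcare Subsidy — status seasonal ✓; no waiver, service 1741 days ≥ 1 year (≈365 days) ✓; grade G7 ≥ G4 ✓; 30 hrs/wk ≥ 24 ✓ → eligible.
Mental Health Benefit — status seasonal ✗ (requires full-time, part-time, or temporary) → not eligible.
Gym Reimbursement — status seasonal ✗ (excluded) → not eligible.
Volunteer Time Off — status seasonal ✗ (requires part-time) → not eligible.
401(k) Company Match — service 1741 days ≥ 9 months (≈270 days) ✓; age 59 ≥ 18 ✓; dept Marketing ✓; 30 hrs/wk ≥ 20 ✓; rating 3 ≥ 2 ✓ → eligible.
401(k) Plan — status seasonal ✗ (requires temporary) → not eligible.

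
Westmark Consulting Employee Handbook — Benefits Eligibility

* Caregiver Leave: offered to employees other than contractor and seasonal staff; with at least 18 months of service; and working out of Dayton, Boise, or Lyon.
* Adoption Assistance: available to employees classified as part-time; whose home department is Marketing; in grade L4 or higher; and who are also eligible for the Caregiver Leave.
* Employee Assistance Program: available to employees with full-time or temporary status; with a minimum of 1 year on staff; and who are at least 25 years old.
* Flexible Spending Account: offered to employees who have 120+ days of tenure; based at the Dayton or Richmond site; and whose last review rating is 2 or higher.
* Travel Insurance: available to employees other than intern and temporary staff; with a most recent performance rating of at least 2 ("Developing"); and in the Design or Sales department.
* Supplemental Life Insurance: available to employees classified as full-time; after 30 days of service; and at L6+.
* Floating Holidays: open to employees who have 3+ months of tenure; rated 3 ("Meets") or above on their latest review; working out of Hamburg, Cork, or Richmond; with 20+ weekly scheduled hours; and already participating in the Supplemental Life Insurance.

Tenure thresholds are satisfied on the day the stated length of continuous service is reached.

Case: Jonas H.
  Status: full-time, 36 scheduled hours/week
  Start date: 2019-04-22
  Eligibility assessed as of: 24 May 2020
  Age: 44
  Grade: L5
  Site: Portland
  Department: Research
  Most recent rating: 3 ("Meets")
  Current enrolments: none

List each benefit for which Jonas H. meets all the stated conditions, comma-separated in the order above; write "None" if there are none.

Service from 2019-04-22 to 24 May 2020: 398 days.
Caregiver Leave — status full-time ✓ (not excluded); service 398 days < 18 months (≈540 days) ✗ → not eligible.
Adoption Assistance — status full-time ✗ (requires part-time) → not eligible.
Employee Assistance Program — status full-time ✓; service 398 days ≥ 1 year (≈365 days) ✓; age 44 ≥ 25 ✓ → eligible.
Flexible Spending Account — service 398 days ≥ 120 days ✓; site Portland ✗ (not Dayton or Richmond) → not eligible.
Travel Insurance — status full-time ✓ (not excluded); rating 3 ≥ 2 ✓; dept Research ✗ → not eligible.
Supplemental Life Insurance — status full-time ✓; service 398 days ≥ 30 days ✓; grade L5 < L6 ✗ → not eligible.
Floating Holidays — service 398 days ≥ 3 months (≈90 days) ✓; rating 3 ≥ 3 ✓; site Portland ✗ (not Hamburg, Cork, or Richmond) → not eligible.

Employee Assistance Program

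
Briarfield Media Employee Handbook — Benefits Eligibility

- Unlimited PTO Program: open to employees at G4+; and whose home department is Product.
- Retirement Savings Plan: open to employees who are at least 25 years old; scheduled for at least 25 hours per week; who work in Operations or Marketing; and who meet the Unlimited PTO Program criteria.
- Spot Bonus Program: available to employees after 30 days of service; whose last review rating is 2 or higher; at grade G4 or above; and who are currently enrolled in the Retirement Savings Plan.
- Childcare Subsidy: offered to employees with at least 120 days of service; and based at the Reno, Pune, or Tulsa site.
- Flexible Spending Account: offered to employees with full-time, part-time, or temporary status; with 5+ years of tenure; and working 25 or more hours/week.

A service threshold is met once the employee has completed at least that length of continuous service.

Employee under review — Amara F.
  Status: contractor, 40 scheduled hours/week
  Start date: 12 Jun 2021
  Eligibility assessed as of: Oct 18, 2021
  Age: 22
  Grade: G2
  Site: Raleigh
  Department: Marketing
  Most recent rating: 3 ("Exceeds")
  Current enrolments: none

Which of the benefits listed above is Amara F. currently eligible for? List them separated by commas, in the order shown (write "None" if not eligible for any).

Service from 12 Jun 2021 to Oct 18, 2021: 128 days.
Unlimited PTO Program — grade G2 < G4 ✗ → not eligible.
Retirement Savings Plan — age 22 < 25 ✗ → not eligible.
Spot Bonus Program — service 128 days ≥ 30 days ✓; rating 3 ≥ 2 ✓; grade G2 < G4 ✗ → not eligible.
Childcare Subsidy — service 128 days ≥ 120 days ✓; site Raleigh ✗ (not Reno, Pune, or Tulsa) → not eligible.
Flexible Spending Account — status contractor ✗ (requires full-time, part-time, or temporary) → not eligible.

None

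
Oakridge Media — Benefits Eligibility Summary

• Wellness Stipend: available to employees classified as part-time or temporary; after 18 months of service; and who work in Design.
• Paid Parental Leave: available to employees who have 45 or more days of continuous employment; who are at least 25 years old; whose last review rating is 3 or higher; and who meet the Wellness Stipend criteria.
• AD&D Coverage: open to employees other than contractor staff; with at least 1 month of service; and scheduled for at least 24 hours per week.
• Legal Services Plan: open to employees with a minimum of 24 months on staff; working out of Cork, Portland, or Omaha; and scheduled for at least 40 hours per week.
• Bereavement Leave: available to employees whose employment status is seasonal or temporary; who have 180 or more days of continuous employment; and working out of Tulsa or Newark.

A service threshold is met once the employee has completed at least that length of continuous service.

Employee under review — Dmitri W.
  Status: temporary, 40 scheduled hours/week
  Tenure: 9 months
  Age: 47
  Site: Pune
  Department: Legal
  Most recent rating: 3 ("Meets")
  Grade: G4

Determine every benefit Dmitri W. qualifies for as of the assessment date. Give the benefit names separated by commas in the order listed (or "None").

AD&D Coverage

Wellness Stipend — status temporary ✓; service 9 months < 18 months ✗ → not eligible.
Paid Parental Leave — service 9 months ≥ 45 days ✓; age 47 ≥ 25 ✓; rating 3 ≥ 3 ✓; not eligible for Wellness Stipend ✗ → not eligible.
AD&D Coverage — status temporary ✓ (not excluded); service 9 months ≥ 1 month ✓; 40 hrs/wk ≥ 24 ✓ → eligible.
Legal Services Plan — service 9 months < 24 months ✗ → not eligible.
Bereavement Leave — status temporary ✓; service 9 months ≥ 180 days ✓; site Pune ✗ (not Tulsa or Newark) → not eligible.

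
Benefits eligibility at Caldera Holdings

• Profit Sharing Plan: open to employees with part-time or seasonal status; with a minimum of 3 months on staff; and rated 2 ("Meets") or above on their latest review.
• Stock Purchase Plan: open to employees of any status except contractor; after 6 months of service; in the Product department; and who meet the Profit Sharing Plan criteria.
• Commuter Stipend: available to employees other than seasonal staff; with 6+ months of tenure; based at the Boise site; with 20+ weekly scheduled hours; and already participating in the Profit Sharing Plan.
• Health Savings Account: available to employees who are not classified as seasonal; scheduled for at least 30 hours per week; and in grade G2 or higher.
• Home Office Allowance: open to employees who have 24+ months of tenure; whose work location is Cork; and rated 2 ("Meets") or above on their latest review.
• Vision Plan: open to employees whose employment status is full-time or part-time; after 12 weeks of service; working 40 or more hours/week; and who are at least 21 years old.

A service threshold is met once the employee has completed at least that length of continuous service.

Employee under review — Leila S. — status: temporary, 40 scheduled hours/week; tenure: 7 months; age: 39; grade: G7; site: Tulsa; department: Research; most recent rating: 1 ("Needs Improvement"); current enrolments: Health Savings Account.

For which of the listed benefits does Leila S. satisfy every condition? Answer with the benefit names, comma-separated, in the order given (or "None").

Profit Sharing Plan — status temporary ✗ (requires part-time or seasonal) → not eligible.
Stock Purchase Plan — status temporary ✓ (not excluded); service 7 months ≥ 6 months ✓; dept Research ✗ → not eligible.
Commuter Stipend — status temporary ✓ (not excluded); service 7 months ≥ 6 months ✓; site Tulsa ✗ (not Boise) → not eligible.
Health Savings Account — status temporary ✓ (not excluded); 40 hrs/wk ≥ 30 ✓; grade G7 ≥ G2 ✓ → eligible.
Home Office Allowance — service 7 months < 24 months ✗ → not eligible.
Vision Plan — status temporary ✗ (requires full-time or part-time) → not eligible.

Health Savings Account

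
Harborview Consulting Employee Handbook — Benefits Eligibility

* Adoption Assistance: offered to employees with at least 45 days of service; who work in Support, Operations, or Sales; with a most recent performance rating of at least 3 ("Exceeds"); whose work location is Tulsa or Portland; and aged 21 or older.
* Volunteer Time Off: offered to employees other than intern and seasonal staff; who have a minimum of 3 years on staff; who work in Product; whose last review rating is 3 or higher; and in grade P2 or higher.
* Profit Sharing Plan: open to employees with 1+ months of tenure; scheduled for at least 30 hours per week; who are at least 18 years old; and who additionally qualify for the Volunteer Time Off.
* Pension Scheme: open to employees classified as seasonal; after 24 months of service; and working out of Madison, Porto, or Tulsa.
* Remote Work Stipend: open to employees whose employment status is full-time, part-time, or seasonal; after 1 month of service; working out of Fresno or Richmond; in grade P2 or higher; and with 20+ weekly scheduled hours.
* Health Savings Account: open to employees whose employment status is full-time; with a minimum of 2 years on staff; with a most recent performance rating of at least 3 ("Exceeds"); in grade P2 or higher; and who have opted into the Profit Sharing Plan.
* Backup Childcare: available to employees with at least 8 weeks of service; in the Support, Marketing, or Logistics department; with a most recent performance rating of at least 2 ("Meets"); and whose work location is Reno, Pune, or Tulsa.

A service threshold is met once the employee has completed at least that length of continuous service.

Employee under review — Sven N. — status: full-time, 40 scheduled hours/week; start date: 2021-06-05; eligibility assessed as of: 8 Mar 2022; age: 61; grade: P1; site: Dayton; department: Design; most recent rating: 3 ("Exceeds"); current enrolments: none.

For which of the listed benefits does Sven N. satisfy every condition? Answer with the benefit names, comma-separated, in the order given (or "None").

None

Service from 2021-06-05 to 8 Mar 2022: 276 days.
Adoption Assistance — service 276 days ≥ 45 days ✓; dept Design ✗ → not eligible.
Volunteer Time Off — status full-time ✓ (not excluded); service 276 days < 3 years (≈1095 days) ✗ → not eligible.
Profit Sharing Plan — service 276 days ≥ 1 month (≈30 days) ✓; 40 hrs/wk ≥ 30 ✓; age 61 ≥ 18 ✓; not eligible for Volunteer Time Off ✗ → not eligible.
Pension Scheme — status full-time ✗ (requires seasonal) → not eligible.
Remote Work Stipend — status full-time ✓; service 276 days ≥ 1 month (≈30 days) ✓; site Dayton ✗ (not Fresno or Richmond) → not eligible.
Health Savings Account — status full-time ✓; service 276 days < 2 years (≈730 days) ✗ → not eligible.
Backup Childcare — service 276 days ≥ 8 weeks (≈56 days) ✓; dept Design ✗ → not eligible.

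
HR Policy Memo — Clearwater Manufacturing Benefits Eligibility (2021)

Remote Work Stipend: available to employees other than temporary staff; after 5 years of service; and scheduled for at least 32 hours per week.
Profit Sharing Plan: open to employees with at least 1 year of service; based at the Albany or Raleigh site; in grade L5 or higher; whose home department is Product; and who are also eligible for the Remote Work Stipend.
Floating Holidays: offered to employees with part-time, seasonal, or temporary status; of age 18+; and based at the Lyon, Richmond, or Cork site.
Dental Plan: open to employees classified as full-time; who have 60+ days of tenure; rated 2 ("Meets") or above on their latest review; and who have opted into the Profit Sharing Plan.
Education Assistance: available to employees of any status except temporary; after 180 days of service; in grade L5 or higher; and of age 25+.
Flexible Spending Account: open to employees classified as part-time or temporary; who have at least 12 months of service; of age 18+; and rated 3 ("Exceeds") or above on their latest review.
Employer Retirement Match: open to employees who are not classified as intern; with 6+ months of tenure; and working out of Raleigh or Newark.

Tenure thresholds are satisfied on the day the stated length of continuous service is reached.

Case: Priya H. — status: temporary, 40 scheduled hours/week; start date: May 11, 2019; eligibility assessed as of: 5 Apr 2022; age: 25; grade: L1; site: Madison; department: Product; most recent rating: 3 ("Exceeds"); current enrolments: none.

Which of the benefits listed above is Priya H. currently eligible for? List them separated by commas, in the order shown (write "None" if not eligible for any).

Flexible Spending Account

Service from May 11, 2019 to 5 Apr 2022: 1060 days.
Remote Work Stipend — status temporary ✗ (excluded) → not eligible.
Profit Sharing Plan — service 1060 days ≥ 1 year (≈365 days) ✓; site Madison ✗ (not Albany or Raleigh) → not eligible.
Floating Holidays — status temporary ✓; age 25 ≥ 18 ✓; site Madison ✗ (not Lyon, Richmond, or Cork) → not eligible.
Dental Plan — status temporary ✗ (requires full-time) → not eligible.
Education Assistance — status temporary ✗ (excluded) → not eligible.
Flexible Spending Account — status temporary ✓; service 1060 days ≥ 12 months (≈360 days) ✓; age 25 ≥ 18 ✓; rating 3 ≥ 3 ✓ → eligible.
Employer Retirement Match — status temporary ✓ (not excluded); service 1060 days ≥ 6 months (≈180 days) ✓; site Madison ✗ (not Raleigh or Newark) → not eligible.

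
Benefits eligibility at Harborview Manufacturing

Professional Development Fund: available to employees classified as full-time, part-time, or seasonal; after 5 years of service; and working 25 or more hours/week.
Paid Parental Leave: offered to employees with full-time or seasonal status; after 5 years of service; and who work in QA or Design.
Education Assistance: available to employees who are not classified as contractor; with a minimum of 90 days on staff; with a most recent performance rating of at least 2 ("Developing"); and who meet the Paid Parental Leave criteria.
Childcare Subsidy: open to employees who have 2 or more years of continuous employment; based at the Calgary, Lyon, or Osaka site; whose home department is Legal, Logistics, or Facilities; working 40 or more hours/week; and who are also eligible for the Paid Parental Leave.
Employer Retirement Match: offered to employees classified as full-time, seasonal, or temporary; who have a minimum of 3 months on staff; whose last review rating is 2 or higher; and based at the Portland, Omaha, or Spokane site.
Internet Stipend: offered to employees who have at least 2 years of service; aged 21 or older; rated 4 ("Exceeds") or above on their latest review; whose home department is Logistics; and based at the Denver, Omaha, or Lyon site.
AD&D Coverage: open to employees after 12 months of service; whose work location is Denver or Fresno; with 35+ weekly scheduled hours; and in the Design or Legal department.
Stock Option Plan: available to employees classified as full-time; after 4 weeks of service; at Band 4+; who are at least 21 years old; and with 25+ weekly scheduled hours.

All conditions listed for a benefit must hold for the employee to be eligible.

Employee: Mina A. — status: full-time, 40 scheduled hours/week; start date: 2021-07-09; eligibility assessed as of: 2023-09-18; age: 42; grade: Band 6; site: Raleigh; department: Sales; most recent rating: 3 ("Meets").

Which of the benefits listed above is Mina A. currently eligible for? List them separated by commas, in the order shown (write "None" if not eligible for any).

Service from 2021-07-09 to 2023-09-18: 801 days.
Professional Development Fund — status full-time ✓; service 801 days < 5 years (≈1825 days) ✗ → not eligible.
Paid Parental Leave — status full-time ✓; service 801 days < 5 years (≈1825 days) ✗ → not eligible.
Education Assistance — status full-time ✓ (not excluded); service 801 days ≥ 90 days ✓; rating 3 ≥ 2 ✓; not eligible for Paid Parental Leave ✗ → not eligible.
Childcare Subsidy — service 801 days ≥ 2 years (≈730 days) ✓; site Raleigh ✗ (not Calgary, Lyon, or Osaka) → not eligible.
Employer Retirement Match — status full-time ✓; service 801 days ≥ 3 months (≈90 days) ✓; rating 3 ≥ 2 ✓; site Raleigh ✗ (not Portland, Omaha, or Spokane) → not eligible.
Internet Stipend — service 801 days ≥ 2 years (≈730 days) ✓; age 42 ≥ 21 ✓; rating 3 < 4 ✗ → not eligible.
AD&D Coverage — service 801 days ≥ 12 months (≈360 days) ✓; site Raleigh ✗ (not Denver or Fresno) → not eligible.
Stock Option Plan — status full-time ✓; service 801 days ≥ 4 weeks (≈28 days) ✓; grade Band 6 ≥ Band 4 ✓; age 42 ≥ 21 ✓; 40 hrs/wk ≥ 25 ✓ → eligible.

Stock Option Plan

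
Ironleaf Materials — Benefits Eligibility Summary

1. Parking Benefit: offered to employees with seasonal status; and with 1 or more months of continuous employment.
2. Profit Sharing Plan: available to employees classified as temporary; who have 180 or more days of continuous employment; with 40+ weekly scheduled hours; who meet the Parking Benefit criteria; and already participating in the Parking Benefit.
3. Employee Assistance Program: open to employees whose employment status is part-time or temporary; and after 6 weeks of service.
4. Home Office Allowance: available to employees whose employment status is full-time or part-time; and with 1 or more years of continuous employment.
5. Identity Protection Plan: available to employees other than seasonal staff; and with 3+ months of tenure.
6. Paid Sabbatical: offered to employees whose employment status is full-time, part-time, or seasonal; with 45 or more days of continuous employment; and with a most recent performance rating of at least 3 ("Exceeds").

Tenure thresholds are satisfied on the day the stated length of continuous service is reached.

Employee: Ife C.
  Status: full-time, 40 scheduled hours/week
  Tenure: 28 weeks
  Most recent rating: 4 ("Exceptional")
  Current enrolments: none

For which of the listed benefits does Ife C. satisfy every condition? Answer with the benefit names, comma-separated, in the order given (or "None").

Identity Protection Plan, Paid Sabbatical

Parking Benefit — status full-time ✗ (requires seasonal) → not eligible.
Profit Sharing Plan — status full-time ✗ (requires temporary) → not eligible.
Employee Assistance Program — status full-time ✗ (requires part-time or temporary) → not eligible.
Home Office Allowance — status full-time ✓; service 28 weeks < 1 year (≈365 days) ✗ → not eligible.
Identity Protection Plan — status full-time ✓ (not excluded); service 28 weeks ≥ 3 months (≈90 days) ✓ → eligible.
Paid Sabbatical — status full-time ✓; service 28 weeks ≥ 45 days ✓; rating 4 ≥ 3 ✓ → eligible.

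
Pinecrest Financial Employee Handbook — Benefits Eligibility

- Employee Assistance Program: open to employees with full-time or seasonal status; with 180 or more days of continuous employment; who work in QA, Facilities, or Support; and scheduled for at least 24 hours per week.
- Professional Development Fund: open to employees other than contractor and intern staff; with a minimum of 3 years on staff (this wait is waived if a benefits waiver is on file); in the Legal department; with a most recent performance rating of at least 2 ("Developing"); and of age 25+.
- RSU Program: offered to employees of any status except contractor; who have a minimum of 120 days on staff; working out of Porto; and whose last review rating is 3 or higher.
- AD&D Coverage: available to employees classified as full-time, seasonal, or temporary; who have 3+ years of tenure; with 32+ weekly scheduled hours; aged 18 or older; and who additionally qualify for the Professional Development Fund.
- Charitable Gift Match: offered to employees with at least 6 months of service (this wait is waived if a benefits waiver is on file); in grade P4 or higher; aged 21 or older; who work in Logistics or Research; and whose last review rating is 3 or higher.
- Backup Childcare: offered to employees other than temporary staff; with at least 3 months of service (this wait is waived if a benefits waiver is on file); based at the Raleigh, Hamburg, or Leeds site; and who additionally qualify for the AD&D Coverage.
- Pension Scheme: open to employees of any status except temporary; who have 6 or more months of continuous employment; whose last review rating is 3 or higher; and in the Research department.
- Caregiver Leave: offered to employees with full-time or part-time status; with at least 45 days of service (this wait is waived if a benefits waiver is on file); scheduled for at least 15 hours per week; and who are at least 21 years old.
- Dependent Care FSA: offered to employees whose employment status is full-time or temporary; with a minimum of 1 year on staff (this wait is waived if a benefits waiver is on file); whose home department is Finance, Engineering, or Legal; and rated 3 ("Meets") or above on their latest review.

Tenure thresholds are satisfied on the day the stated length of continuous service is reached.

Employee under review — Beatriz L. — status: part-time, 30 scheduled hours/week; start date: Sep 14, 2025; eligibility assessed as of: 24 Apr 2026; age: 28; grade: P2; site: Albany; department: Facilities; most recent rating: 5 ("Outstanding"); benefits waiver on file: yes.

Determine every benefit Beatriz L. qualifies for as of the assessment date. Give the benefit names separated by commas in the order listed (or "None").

Service from Sep 14, 2025 to 24 Apr 2026: 222 days.
Employee Assistance Program — status part-time ✗ (requires full-time or seasonal) → not eligible.
Professional Development Fund — status part-time ✓ (not excluded); benefits waiver on file ✓; dept Facilities ✗ → not eligible.
RSU Program — status part-time ✓ (not excluded); service 222 days ≥ 120 days ✓; site Albany ✗ (not Porto) → not eligible.
AD&D Coverage — status part-time ✗ (requires full-time, seasonal, or temporary) → not eligible.
Charitable Gift Match — benefits waiver on file ✓; grade P2 < P4 ✗ → not eligible.
Backup Childcare — status part-time ✓ (not excluded); benefits waiver on file ✓; site Albany ✗ (not Raleigh, Hamburg, or Leeds) → not eligible.
Pension Scheme — status part-time ✓ (not excluded); service 222 days ≥ 6 months (≈180 days) ✓; rating 5 ≥ 3 ✓; dept Facilities ✗ → not eligible.
Caregiver Leave — status part-time ✓; benefits waiver on file ✓; 30 hrs/wk ≥ 15 ✓; age 28 ≥ 21 ✓ → eligible.
Dependent Care FSA — status part-time ✗ (requires full-time or temporary) → not eligible.

Caregiver Leave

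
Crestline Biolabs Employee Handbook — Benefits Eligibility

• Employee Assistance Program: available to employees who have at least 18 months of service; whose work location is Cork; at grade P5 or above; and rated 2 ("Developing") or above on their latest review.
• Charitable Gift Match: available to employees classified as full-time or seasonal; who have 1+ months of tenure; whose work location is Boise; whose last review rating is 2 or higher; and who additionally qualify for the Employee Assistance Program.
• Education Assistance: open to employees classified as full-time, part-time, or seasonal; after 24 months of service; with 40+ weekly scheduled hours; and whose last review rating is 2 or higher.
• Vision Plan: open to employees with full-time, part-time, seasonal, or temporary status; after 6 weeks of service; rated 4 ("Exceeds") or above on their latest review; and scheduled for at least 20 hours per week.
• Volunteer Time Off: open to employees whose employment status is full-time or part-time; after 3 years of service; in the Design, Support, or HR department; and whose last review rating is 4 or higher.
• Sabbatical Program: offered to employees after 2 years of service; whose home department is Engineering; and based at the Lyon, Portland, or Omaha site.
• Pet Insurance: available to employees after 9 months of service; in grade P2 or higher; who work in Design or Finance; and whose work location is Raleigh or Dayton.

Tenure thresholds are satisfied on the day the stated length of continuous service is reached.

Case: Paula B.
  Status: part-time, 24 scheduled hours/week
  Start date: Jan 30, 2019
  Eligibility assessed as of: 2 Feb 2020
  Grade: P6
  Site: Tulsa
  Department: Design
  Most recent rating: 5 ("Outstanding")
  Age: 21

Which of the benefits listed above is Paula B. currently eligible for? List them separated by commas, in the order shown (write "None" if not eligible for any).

Vision Plan

Service from Jan 30, 2019 to 2 Feb 2020: 368 days.
Employee Assistance Program — service 368 days < 18 months (≈540 days) ✗ → not eligible.
Charitable Gift Match — status part-time ✗ (requires full-time or seasonal) → not eligible.
Education Assistance — status part-time ✓; service 368 days < 24 months (≈720 days) ✗ → not eligible.
Vision Plan — status part-time ✓; service 368 days ≥ 6 weeks (≈42 days) ✓; rating 5 ≥ 4 ✓; 24 hrs/wk ≥ 20 ✓ → eligible.
Volunteer Time Off — status part-time ✓; service 368 days < 3 years (≈1095 days) ✗ → not eligible.
Sabbatical Program — service 368 days < 2 years (≈730 days) ✗ → not eligible.
Pet Insurance — service 368 days ≥ 9 months (≈270 days) ✓; grade P6 ≥ P2 ✓; dept Design ✓; site Tulsa ✗ (not Raleigh or Dayton) → not eligible.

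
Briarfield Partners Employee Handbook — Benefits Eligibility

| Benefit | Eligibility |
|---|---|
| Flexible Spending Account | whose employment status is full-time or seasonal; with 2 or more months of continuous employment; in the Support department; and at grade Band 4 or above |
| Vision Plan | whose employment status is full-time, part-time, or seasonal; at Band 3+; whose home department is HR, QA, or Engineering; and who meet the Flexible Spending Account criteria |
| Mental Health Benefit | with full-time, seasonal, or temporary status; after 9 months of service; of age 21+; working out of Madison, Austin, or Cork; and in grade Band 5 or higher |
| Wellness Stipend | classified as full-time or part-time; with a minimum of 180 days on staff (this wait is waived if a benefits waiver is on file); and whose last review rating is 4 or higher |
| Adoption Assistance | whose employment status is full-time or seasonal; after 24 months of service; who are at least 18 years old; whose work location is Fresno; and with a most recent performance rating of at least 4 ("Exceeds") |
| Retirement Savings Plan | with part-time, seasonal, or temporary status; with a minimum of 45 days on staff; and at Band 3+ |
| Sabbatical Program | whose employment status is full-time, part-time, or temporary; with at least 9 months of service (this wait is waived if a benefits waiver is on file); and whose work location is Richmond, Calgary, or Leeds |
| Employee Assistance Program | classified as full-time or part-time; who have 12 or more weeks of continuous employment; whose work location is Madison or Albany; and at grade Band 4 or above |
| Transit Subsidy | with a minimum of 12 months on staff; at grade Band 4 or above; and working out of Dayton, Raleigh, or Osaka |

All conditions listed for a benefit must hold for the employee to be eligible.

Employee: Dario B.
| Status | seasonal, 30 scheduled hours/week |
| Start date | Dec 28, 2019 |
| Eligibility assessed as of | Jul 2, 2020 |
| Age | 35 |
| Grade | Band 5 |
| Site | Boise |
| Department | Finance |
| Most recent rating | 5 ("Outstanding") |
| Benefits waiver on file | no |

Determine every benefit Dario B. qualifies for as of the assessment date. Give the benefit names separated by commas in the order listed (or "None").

Service from Dec 28, 2019 to Jul 2, 2020: 187 days.
Flexible Spending Account — status seasonal ✓; service 187 days ≥ 2 months (≈60 days) ✓; dept Finance ✗ → not eligible.
Vision Plan — status seasonal ✓; grade Band 5 ≥ Band 3 ✓; dept Finance ✗ → not eligible.
Mental Health Benefit — status seasonal ✓; service 187 days < 9 months (≈270 days) ✗ → not eligible.
Wellness Stipend — status seasonal ✗ (requires full-time or part-time) → not eligible.
Adoption Assistance — status seasonal ✓; service 187 days < 24 months (≈720 days) ✗ → not eligible.
Retirement Savings Plan — status seasonal ✓; service 187 days ≥ 45 days ✓; grade Band 5 ≥ Band 3 ✓ → eligible.
Sabbatical Program — status seasonal ✗ (requires full-time, part-time, or temporary) → not eligible.
Employee Assistance Program — status seasonal ✗ (requires full-time or part-time) → not eligible.
Transit Subsidy — service 187 days < 12 months (≈360 days) ✗ → not eligible.

Retirement Savings Plan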